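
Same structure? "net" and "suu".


Pattern of "net": [0, 1, 2]
Pattern of "suu": [0, 1, 1]
Patterns do not match
Same pattern = No


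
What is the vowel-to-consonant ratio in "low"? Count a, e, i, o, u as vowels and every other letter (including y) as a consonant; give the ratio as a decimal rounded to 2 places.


Word: "low"
Vowels (a,e,i,o,u): 1
Consonants: 2
Ratio = 1/2
= 0.50


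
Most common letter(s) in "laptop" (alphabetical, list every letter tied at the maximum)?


Word: "laptop"
Letter counts:
  'a': 1
  'l': 1
  'o': 1
  'p': 2
  't': 1
Maximum count = 2
Most frequent = 'p' (2 times each)


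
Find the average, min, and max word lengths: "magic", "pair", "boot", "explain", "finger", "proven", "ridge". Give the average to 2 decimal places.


Lengths: "magic"=5, "pair"=4, "boot"=4, "explain"=7, "finger"=6, "proven"=6, "ridge"=5
Sum = 37, Count = 7
Average = 37/7 = 5.29
= avg=5.29, min=4, max=7


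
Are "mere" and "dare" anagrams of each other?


Word 1: "mere" → sorted: eemr
Word 2: "dare" → sorted: ader
Same letters? eemr != ader
Anagram = No


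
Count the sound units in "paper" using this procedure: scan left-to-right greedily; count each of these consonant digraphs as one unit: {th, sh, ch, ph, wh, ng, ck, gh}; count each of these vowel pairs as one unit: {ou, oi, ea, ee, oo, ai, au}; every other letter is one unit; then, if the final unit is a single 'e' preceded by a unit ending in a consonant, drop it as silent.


Word: "paper" (5 letters)
Left-to-right scan:
  1. 'p' (letter)
  2. 'a' (letter)
  3. 'p' (letter)
  4. 'e' (letter)
  5. 'r' (letter)
Units from scan: 5
Sound units = 5 units


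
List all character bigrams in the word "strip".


Word: "strip" (length 5)
Number of bigrams = 5 - 2 + 1 = 4
  Position 0: "st"
  Position 1: "tr"
  Position 2: "ri"
  Position 3: "ip"
Bigrams = "st", "tr", "ri", "ip"


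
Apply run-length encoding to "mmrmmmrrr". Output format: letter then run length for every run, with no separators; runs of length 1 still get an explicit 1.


String: "mmrmmmrrr"
Scanning for consecutive runs:
  'm' x 2
  'r' x 1
  'm' x 3
  'r' x 3
RLE = "m2r1m3r3"


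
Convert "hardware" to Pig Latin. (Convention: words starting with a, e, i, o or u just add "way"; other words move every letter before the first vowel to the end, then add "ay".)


Word: "hardware"
Starts with consonant(s) → move to end, add 'ay'
Consonant cluster: "h"
Pig Latin = "ardwarehay"


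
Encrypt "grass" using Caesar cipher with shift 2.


Word: "grass"
Shift: 2
Each letter → (letter + shift) mod 26:
  'g' (6) + 2 = 8 → 'i'
  'r' (17) + 2 = 19 → 't'
  'a' (0) + 2 = 2 → 'c'
  's' (18) + 2 = 20 → 'u'
  's' (18) + 2 = 20 → 'u'
Result = "itcuu"


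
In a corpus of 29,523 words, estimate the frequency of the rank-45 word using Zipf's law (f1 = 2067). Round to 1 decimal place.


Zipf's law: f(r) = f(1) / r
f(1) = 2067
f(45) = 2067 / 45
= 45.9 occurrences


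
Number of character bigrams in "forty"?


Word: "forty" (length 5)
Number of 2-grams = length - 2 + 1 = 5 - 2 + 1
= 4


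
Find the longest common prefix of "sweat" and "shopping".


Word 1: "sweat"
Word 2: "shopping"
Comparing from start:
  Pos 0: 's' == 's'
  Pos 1: 'w' != 'h' (stop)
LCP = "s" (length 1)


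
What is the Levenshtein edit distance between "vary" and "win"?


Word 1: "vary" (length 4)
Word 2: "win" (length 3)
One optimal edit sequence (insert/delete/substitute each cost 1):
  1. delete 'v'  (+1)
  2. substitute 'a' -> 'w'  (+1)
  3. substitute 'r' -> 'i'  (+1)
  4. substitute 'y' -> 'n'  (+1)
Total edit operations: 4
Edit distance = 4


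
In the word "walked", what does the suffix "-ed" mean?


Suffix: -ed
As in: walked -> walk + -ed
Meaning = past tense


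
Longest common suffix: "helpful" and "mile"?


Word 1: "helpful"
Word 2: "mile"
Comparing from end:
  Pos -1: 'l' != 'e' (stop)
LCS = "" (length 0)


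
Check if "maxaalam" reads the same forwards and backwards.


Word: "maxaalam"
Reversed: "malaaxam"
Forward == Backward? maxaalam != malaaxam
Palindrome = No


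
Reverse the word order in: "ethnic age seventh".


Original: "ethnic age seventh"
Words (1..n): ethnic | age | seventh
Reversed (n..1): seventh | age | ethnic
Result = "seventh age ethnic"


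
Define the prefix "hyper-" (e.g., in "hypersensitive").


Prefix: hyper-
As in: hypersensitive -> hyper- + sensitive
Meaning = over / excessive


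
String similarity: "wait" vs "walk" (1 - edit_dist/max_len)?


Word 1: "wait" (length 4)
Word 2: "walk" (length 4)
One optimal edit sequence:
  1. keep 'w'
  2. keep 'a'
  3. substitute 'i' -> 'l'  (+1)
  4. substitute 't' -> 'k'  (+1)
Edit distance = 2
Max length = max(4, 4) = 4
Similarity = 1 - 2/4
= 0.5000


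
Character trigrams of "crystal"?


Word: "crystal" (length 7)
Number of trigrams = 7 - 3 + 1 = 5
  Position 0: "cry"
  Position 1: "rys"
  Position 2: "yst"
  Position 3: "sta"
  Position 4: "tal"
Trigrams = "cry", "rys", "yst", "sta", "tal"


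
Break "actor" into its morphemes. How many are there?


Word: "actor"
Morphemes: act / -or
Each morpheme carries meaning
= 2 morphemes


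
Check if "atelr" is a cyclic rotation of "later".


Word: "later", Candidate: "atelr"
Method: check if candidate is substring of word+word
"laterlater" contains "atelr"? No
Is rotation = No


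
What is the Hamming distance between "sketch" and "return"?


Comparing character by character (same length = 6):
  Pos 0: 's' vs 'r' !=
  Pos 1: 'k' vs 'e' !=
  Pos 2: 'e' vs 't' !=
  Pos 3: 't' vs 'u' !=
  Pos 4: 'c' vs 'r' !=
  Pos 5: 'h' vs 'n' !=
Hamming distance = 6


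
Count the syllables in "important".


Word: "important"
Syllable breakdown: im · por · tant
Counting: 3 parts
= 3 syllables


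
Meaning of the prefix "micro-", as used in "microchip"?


Prefix: micro-
As in: microchip -> micro- + chip
Meaning = small


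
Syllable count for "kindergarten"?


Word: "kindergarten"
Syllable breakdown: kin-der-gar-ten
Counting: 4 parts
= 4 syllables


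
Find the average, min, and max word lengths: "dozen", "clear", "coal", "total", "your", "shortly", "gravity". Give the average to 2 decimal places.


Lengths: "dozen"=5, "clear"=5, "coal"=4, "total"=5, "your"=4, "shortly"=7, "gravity"=7
Sum = 37, Count = 7
Average = 37/7 = 5.29
= avg=5.29, min=4, max=7


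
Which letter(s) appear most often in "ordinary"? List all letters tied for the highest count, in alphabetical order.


Word: "ordinary"
Letter counts:
  'a': 1
  'd': 1
  'i': 1
  'n': 1
  'o': 1
  'r': 2
  'y': 1
Maximum count = 2
Most frequent = 'r' (2 times each)


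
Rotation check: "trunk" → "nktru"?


Word: "trunk", Candidate: "nktru"
Method: check if candidate is substring of word+word
"trunktrunk" contains "nktru"? Yes
Is rotation = Yes


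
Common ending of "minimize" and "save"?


Word 1: "minimize"
Word 2: "save"
Comparing from end:
  Pos -1: 'e' == 'e'
  Pos -2: 'z' != 'v' (stop)
LCS = "e" (length 1)


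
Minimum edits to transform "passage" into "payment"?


Word 1: "passage" (length 7)
Word 2: "payment" (length 7)
One optimal edit sequence (insert/delete/substitute each cost 1):
  1. keep 'p'
  2. keep 'a'
  3. substitute 's' -> 'y'  (+1)
  4. substitute 's' -> 'm'  (+1)
  5. substitute 'a' -> 'e'  (+1)
  6. substitute 'g' -> 'n'  (+1)
  7. substitute 'e' -> 't'  (+1)
Total edit operations: 5
Edit distance = 5


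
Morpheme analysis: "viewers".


Word: "viewers"
Morphemes: view | -er | -s
Each morpheme carries meaning
= 3 morphemes


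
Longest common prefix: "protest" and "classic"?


Word 1: "protest"
Word 2: "classic"
Comparing from start:
  Pos 0: 'p' != 'c' (stop)
LCP = "" (length 0)


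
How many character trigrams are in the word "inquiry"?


Word: "inquiry" (length 7)
Number of 3-grams = length - 3 + 1 = 7 - 3 + 1
= 5


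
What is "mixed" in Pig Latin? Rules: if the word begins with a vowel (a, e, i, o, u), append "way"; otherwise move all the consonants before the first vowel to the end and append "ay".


Word: "mixed"
Starts with consonant(s) → move to end, add 'ay'
Consonant cluster: "m"
Pig Latin = "ixedmay"


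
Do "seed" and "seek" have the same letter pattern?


Pattern of "seed": [0, 1, 1, 2]
Pattern of "seek": [0, 1, 1, 2]
Patterns match
Same pattern = Yes


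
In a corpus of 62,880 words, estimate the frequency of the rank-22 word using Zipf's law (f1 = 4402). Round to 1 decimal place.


Zipf's law: f(r) = f(1) / r
f(1) = 4402
f(22) = 4402 / 22
= 200.1 occurrences


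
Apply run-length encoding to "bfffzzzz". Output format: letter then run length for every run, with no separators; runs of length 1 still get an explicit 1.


String: "bfffzzzz"
Scanning for consecutive runs:
  'b' x 1
  'f' x 3
  'z' x 4
RLE = "b1f3z4"


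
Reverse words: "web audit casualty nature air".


Original: "web audit casualty nature air"
Words (1..n): web | audit | casualty | nature | air
Reversed (n..1): air | nature | casualty | audit | web
Result = "air nature casualty audit web"


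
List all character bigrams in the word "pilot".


Word: "pilot" (length 5)
Number of bigrams = 5 - 2 + 1 = 4
  Position 0: "pi"
  Position 1: "il"
  Position 2: "lo"
  Position 3: "ot"
Bigrams = "pi", "il", "lo", "ot"


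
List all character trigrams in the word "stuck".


Word: "stuck" (length 5)
Number of trigrams = 5 - 3 + 1 = 3
  Position 0: "stu"
  Position 1: "tuc"
  Position 2: "uck"
Trigrams = "stu", "tuc", "uck"


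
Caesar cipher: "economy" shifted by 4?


Word: "economy"
Shift: 4
Each letter → (letter + shift) mod 26:
  'e' (4) + 4 = 8 → 'i'
  'c' (2) + 4 = 6 → 'g'
  'o' (14) + 4 = 18 → 's'
  'n' (13) + 4 = 17 → 'r'
  'o' (14) + 4 = 18 → 's'
  'm' (12) + 4 = 16 → 'q'
  'y' (24) + 4 = 2 → 'c'
Result = "igsrsqc"


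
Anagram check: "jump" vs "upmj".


Word 1: "jump" → sorted: jmpu
Word 2: "upmj" → sorted: jmpu
Same letters? jmpu == jmpu
Anagram = Yes


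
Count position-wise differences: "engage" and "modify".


Comparing character by character (same length = 6):
  Pos 0: 'e' vs 'm' !=
  Pos 1: 'n' vs 'o' !=
  Pos 2: 'g' vs 'd' !=
  Pos 3: 'a' vs 'i' !=
  Pos 4: 'g' vs 'f' !=
  Pos 5: 'e' vs 'y' !=
Hamming distance = 6


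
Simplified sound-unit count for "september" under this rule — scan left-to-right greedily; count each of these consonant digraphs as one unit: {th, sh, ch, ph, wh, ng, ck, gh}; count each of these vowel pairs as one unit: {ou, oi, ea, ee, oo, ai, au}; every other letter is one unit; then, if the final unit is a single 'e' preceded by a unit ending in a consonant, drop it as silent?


Word: "september" (9 letters)
Left-to-right scan:
  [1] 's' (letter)
  [2] 'e' (letter)
  [3] 'p' (letter)
  [4] 't' (letter)
  [5] 'e' (letter)
  [6] 'm' (letter)
  [7] 'b' (letter)
  [8] 'e' (letter)
  [9] 'r' (letter)
Units from scan: 9
Sound units = 9 units


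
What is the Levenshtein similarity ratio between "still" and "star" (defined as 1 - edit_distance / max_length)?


Word 1: "still" (length 5)
Word 2: "star" (length 4)
One optimal edit sequence:
  1. keep 's'
  2. keep 't'
  3. delete 'i'  (+1)
  4. substitute 'l' -> 'a'  (+1)
  5. substitute 'l' -> 'r'  (+1)
Edit distance = 3
Max length = max(5, 4) = 5
Similarity = 1 - 3/5
= 0.4000


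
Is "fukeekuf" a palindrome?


Word: "fukeekuf"
Reversed: "fukeekuf"
Forward == Backward? fukeekuf == fukeekuf
Palindrome = Yes


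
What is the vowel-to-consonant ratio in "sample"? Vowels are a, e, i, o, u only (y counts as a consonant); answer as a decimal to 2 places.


Word: "sample"
Vowels (a,e,i,o,u): 2
Consonants: 4
Ratio = 2/4
= 0.50


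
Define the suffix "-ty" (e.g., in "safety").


Suffix: -ty
Example: safety (safe + -ty)
Meaning = quality of


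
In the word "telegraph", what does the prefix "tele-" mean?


Prefix: tele-
Example: telegraph (tele- + graph)
Meaning = distant


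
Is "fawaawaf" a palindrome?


Word: "fawaawaf"
Reversed: "fawaawaf"
Forward == Backward? fawaawaf == fawaawaf
Palindrome = Yes


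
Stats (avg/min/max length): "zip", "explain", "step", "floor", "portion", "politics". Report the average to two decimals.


Lengths: "zip"=3, "explain"=7, "step"=4, "floor"=5, "portion"=7, "politics"=8
Sum = 34, Count = 6
Average = 34/6 = 5.67
= avg=5.67, min=3, max=8


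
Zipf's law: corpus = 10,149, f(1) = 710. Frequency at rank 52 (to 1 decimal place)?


Zipf's law: f(r) = f(1) / r
f(1) = 710
f(52) = 710 / 52
= 13.7 occurrences


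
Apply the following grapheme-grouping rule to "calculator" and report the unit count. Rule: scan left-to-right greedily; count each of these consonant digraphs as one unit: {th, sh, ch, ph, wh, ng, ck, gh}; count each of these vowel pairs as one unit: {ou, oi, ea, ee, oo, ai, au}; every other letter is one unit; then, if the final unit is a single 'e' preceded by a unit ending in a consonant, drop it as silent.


Word: "calculator" (10 letters)
Left-to-right scan:
  (1) 'c' (letter)
  (2) 'a' (letter)
  (3) 'l' (letter)
  (4) 'c' (letter)
  (5) 'u' (letter)
  (6) 'l' (letter)
  (7) 'a' (letter)
  (8) 't' (letter)
  (9) 'o' (letter)
  (10) 'r' (letter)
Units from scan: 10
Sound units = 10 units


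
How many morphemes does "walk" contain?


Word: "walk"
Morphemes: walk
Each morpheme carries meaning
= 1 morpheme


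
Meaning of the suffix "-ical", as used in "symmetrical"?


Suffix: -ical
Example: symmetrical = symmetry + -ical, with a spelling change
Meaning = relating to


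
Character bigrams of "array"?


Word: "array" (length 5)
Number of bigrams = 5 - 2 + 1 = 4
  Position 0: "ar"
  Position 1: "rr"
  Position 2: "ra"
  Position 3: "ay"
Bigrams = "ar", "rr", "ra", "ay"


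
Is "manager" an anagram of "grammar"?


Word 1: "grammar" → sorted: aagmmrr
Word 2: "manager" → sorted: aaegmnr
Same letters? aagmmrr != aaegmnr
Anagram = No


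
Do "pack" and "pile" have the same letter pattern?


Pattern of "pack": [0, 1, 2, 3]
Pattern of "pile": [0, 1, 2, 3]
Patterns match
Same pattern = Yes


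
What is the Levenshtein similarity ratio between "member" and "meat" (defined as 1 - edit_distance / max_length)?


Word 1: "member" (length 6)
Word 2: "meat" (length 4)
One optimal edit sequence:
  1. keep 'm'
  2. keep 'e'
  3. delete 'm'  (+1)
  4. delete 'b'  (+1)
  5. substitute 'e' -> 'a'  (+1)
  6. substitute 'r' -> 't'  (+1)
Edit distance = 4
Max length = max(6, 4) = 6
Similarity = 1 - 4/6
= 0.3333


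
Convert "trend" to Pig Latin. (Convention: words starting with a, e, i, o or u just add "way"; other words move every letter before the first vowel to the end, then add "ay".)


Word: "trend"
Starts with consonant(s) → move to end, add 'ay'
Consonant cluster: "tr"
Pig Latin = "endtray"


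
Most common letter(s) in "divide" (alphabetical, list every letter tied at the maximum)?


Word: "divide"
Letter counts:
  'd': 2
  'e': 1
  'i': 2
  'v': 1
Maximum count = 2
Most frequent = 'd', 'i' (2 times each)


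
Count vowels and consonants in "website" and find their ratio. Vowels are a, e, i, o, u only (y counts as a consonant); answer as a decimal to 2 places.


Word: "website"
Vowels (a,e,i,o,u): 3
Consonants: 4
Ratio = 3/4
= 0.75


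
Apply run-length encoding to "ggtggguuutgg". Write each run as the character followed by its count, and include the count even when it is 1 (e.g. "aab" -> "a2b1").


String: "ggtggguuutgg"
Scanning for consecutive runs:
  'g' x 2
  't' x 1
  'g' x 3
  'u' x 3
  't' x 1
  'g' x 2
RLE = "g2t1g3u3t1g2"


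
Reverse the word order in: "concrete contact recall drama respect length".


Original: "concrete contact recall drama respect length"
Words (1..n): concrete | contact | recall | drama | respect | length
Reversed (n..1): length | respect | drama | recall | contact | concrete
Result = "length respect drama recall contact concrete"


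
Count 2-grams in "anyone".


Word: "anyone" (length 6)
Number of 2-grams = length - 2 + 1 = 6 - 2 + 1
= 5


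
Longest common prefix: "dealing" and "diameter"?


Word 1: "dealing"
Word 2: "diameter"
Comparing from start:
  Pos 0: 'd' == 'd'
  Pos 1: 'e' != 'i' (stop)
LCP = "d" (length 1)


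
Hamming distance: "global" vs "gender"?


Comparing character by character (same length = 6):
  Pos 0: 'g' vs 'g' =
  Pos 1: 'l' vs 'e' !=
  Pos 2: 'o' vs 'n' !=
  Pos 3: 'b' vs 'd' !=
  Pos 4: 'a' vs 'e' !=
  Pos 5: 'l' vs 'r' !=
Hamming distance = 5


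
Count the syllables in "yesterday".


Word: "yesterday"
Syllable breakdown: yes-ter-day
Counting: 3 parts
= 3 syllables


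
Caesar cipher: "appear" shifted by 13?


Word: "appear"
Shift: 13
Each letter → (letter + shift) mod 26:
  'a' (0) + 13 = 13 → 'n'
  'p' (15) + 13 = 2 → 'c'
  'p' (15) + 13 = 2 → 'c'
  'e' (4) + 13 = 17 → 'r'
  'a' (0) + 13 = 13 → 'n'
  'r' (17) + 13 = 4 → 'e'
Result = "nccrne"


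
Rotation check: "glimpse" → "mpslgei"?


Word: "glimpse", Candidate: "mpslgei"
Method: check if candidate is substring of word+word
"glimpseglimpse" contains "mpslgei"? No
Is rotation = No


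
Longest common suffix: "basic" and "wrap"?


Word 1: "basic"
Word 2: "wrap"
Comparing from end:
  Pos -1: 'c' != 'p' (stop)
LCS = "" (length 0)


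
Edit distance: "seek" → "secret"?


Word 1: "seek" (length 4)
Word 2: "secret" (length 6)
One optimal edit sequence (insert/delete/substitute each cost 1):
  1. keep 's'
  2. keep 'e'
  3. insert 'c'  (+1)
  4. insert 'r'  (+1)
  5. keep 'e'
  6. substitute 'k' -> 't'  (+1)
Total edit operations: 3
Edit distance = 3


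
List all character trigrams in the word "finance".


Word: "finance" (length 7)
Number of trigrams = 7 - 3 + 1 = 5
  Position 0: "fin"
  Position 1: "ina"
  Position 2: "nan"
  Position 3: "anc"
  Position 4: "nce"
Trigrams = "fin", "ina", "nan", "anc", "nce"


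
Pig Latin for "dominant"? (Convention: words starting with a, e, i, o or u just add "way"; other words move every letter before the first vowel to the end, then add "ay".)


Word: "dominant"
Starts with consonant(s) → move to end, add 'ay'
Consonant cluster: "d"
Pig Latin = "ominantday"


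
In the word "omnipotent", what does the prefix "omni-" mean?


Prefix: omni-
As in: omnipotent -> omni- + potent
Meaning = all


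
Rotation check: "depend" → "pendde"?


Word: "depend", Candidate: "pendde"
Method: check if candidate is substring of word+word
"dependdepend" contains "pendde"? Yes
Is rotation = Yes


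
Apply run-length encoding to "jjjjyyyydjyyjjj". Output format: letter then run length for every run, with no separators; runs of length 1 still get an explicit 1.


String: "jjjjyyyydjyyjjj"
Scanning for consecutive runs:
  'j' x 4
  'y' x 4
  'd' x 1
  'j' x 1
  'y' x 2
  'j' x 3
RLE = "j4y4d1j1y2j3"


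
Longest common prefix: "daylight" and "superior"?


Word 1: "daylight"
Word 2: "superior"
Comparing from start:
  Pos 0: 'd' != 's' (stop)
LCP = "" (length 0)


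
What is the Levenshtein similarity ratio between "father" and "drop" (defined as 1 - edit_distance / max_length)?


Word 1: "father" (length 6)
Word 2: "drop" (length 4)
One optimal edit sequence:
  1. delete 'f'  (+1)
  2. delete 'a'  (+1)
  3. substitute 't' -> 'd'  (+1)
  4. substitute 'h' -> 'r'  (+1)
  5. substitute 'e' -> 'o'  (+1)
  6. substitute 'r' -> 'p'  (+1)
Edit distance = 6
Max length = max(6, 4) = 6
Similarity = 1 - 6/6
= 0.0000


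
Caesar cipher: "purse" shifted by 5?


Word: "purse"
Shift: 5
Each letter → (letter + shift) mod 26:
  'p' (15) + 5 = 20 → 'u'
  'u' (20) + 5 = 25 → 'z'
  'r' (17) + 5 = 22 → 'w'
  's' (18) + 5 = 23 → 'x'
  'e' (4) + 5 = 9 → 'j'
Result = "uzwxj"


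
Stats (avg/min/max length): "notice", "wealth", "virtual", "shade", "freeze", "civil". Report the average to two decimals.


Lengths: "notice"=6, "wealth"=6, "virtual"=7, "shade"=5, "freeze"=6, "civil"=5
Sum = 35, Count = 6
Average = 35/6 = 5.83
= avg=5.83, min=5, max=7


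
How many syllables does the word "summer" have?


Word: "summer"
Syllable breakdown: sum · mer
Counting: 2 parts
= 2 syllables


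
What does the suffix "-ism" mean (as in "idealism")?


Suffix: -ism
Example: idealism = ideal + -ism
Meaning = belief / practice


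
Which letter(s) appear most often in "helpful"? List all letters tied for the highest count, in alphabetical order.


Word: "helpful"
Letter counts:
  'e': 1
  'f': 1
  'h': 1
  'l': 2
  'p': 1
  'u': 1
Maximum count = 2
Most frequent = 'l' (2 times each)


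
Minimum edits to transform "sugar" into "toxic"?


Word 1: "sugar" (length 5)
Word 2: "toxic" (length 5)
One optimal edit sequence (insert/delete/substitute each cost 1):
  1. substitute 's' -> 't'  (+1)
  2. substitute 'u' -> 'o'  (+1)
  3. substitute 'g' -> 'x'  (+1)
  4. substitute 'a' -> 'i'  (+1)
  5. substitute 'r' -> 'c'  (+1)
Total edit operations: 5
Edit distance = 5


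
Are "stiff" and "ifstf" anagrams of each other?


Word 1: "stiff" → sorted: ffist
Word 2: "ifstf" → sorted: ffist
Same letters? ffist == ffist
Anagram = Yes


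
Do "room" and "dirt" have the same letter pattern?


Pattern of "room": [0, 1, 1, 2]
Pattern of "dirt": [0, 1, 2, 3]
Patterns do not match
Same pattern = No


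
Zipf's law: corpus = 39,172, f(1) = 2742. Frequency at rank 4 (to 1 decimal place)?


Zipf's law: f(r) = f(1) / r
f(1) = 2742
f(4) = 2742 / 4
= 685.5 occurrences


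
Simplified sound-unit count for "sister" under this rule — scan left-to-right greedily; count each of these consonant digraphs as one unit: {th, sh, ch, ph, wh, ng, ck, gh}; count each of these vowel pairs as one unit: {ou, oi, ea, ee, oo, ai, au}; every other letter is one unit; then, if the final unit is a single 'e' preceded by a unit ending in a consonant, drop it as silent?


Word: "sister" (6 letters)
Left-to-right scan:
  1. 's' (letter)
  2. 'i' (letter)
  3. 's' (letter)
  4. 't' (letter)
  5. 'e' (letter)
  6. 'r' (letter)
Units from scan: 6
Sound units = 6 units


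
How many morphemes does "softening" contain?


Word: "softening"
Morphemes: soft + -en + -ing
Each morpheme carries meaning
= 3 morphemes


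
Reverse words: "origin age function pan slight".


Original: "origin age function pan slight"
Words (1..n): origin | age | function | pan | slight
Reversed (n..1): slight | pan | function | age | origin
Result = "slight pan function age origin"


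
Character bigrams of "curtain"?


Word: "curtain" (length 7)
Number of bigrams = 7 - 2 + 1 = 6
  Position 0: "cu"
  Position 1: "ur"
  Position 2: "rt"
  Position 3: "ta"
  Position 4: "ai"
  Position 5: "in"
Bigrams = "cu", "ur", "rt", "ta", "ai", "in"


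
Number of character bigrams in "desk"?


Word: "desk" (length 4)
Number of 2-grams = length - 2 + 1 = 4 - 2 + 1
= 3


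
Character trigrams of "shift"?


Word: "shift" (length 5)
Number of trigrams = 5 - 3 + 1 = 3
  Position 0: "shi"
  Position 1: "hif"
  Position 2: "ift"
Trigrams = "shi", "hif", "ift"


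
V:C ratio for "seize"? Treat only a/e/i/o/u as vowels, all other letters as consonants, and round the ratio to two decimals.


Word: "seize"
Vowels (a,e,i,o,u): 3
Consonants: 2
Ratio = 3/2
= 1.50


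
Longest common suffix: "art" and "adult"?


Word 1: "art"
Word 2: "adult"
Comparing from end:
  Pos -1: 't' == 't'
  Pos -2: 'r' != 'l' (stop)
LCS = "t" (length 1)


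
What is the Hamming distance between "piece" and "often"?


Comparing character by character (same length = 5):
  Pos 0: 'p' vs 'o' !=
  Pos 1: 'i' vs 'f' !=
  Pos 2: 'e' vs 't' !=
  Pos 3: 'c' vs 'e' !=
  Pos 4: 'e' vs 'n' !=
Hamming distance = 5


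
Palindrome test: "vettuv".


Word: "vettuv"
Reversed: "vuttev"
Forward == Backward? vettuv != vuttev
Palindrome = No


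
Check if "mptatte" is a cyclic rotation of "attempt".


Word: "attempt", Candidate: "mptatte"
Method: check if candidate is substring of word+word
"attemptattempt" contains "mptatte"? Yes
Is rotation = Yes


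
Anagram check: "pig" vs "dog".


Word 1: "pig" → sorted: gip
Word 2: "dog" → sorted: dgo
Same letters? gip != dgo
Anagram = No


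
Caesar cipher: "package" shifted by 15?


Word: "package"
Shift: 15
Each letter → (letter + shift) mod 26:
  'p' (15) + 15 = 4 → 'e'
  'a' (0) + 15 = 15 → 'p'
  'c' (2) + 15 = 17 → 'r'
  'k' (10) + 15 = 25 → 'z'
  'a' (0) + 15 = 15 → 'p'
  'g' (6) + 15 = 21 → 'v'
  'e' (4) + 15 = 19 → 't'
Result = "eprzpvt"


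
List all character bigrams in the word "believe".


Word: "believe" (length 7)
Number of bigrams = 7 - 2 + 1 = 6
  Position 0: "be"
  Position 1: "el"
  Position 2: "li"
  Position 3: "ie"
  Position 4: "ev"
  Position 5: "ve"
Bigrams = "be", "el", "li", "ie", "ev", "ve"


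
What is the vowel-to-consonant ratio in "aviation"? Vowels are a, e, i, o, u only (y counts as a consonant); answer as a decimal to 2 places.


Word: "aviation"
Vowels (a,e,i,o,u): 5
Consonants: 3
Ratio = 5/3
= 1.67


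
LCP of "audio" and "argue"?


Word 1: "audio"
Word 2: "argue"
Comparing from start:
  Pos 0: 'a' == 'a'
  Pos 1: 'u' != 'r' (stop)
LCP = "a" (length 1)


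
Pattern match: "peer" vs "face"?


Pattern of "peer": [0, 1, 1, 2]
Pattern of "face": [0, 1, 2, 3]
Patterns do not match
Same pattern = No


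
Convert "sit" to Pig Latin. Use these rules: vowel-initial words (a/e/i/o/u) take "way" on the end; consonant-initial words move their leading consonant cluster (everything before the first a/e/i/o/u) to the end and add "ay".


Word: "sit"
Starts with consonant(s) → move to end, add 'ay'
Consonant cluster: "s"
Pig Latin = "itsay"


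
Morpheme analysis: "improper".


Word: "improper"
Morphemes: im- + proper
Each morpheme carries meaning
= 2 morphemes


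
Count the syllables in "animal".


Word: "animal"
Syllable breakdown: an-i-mal
Counting: 3 parts
= 3 syllables


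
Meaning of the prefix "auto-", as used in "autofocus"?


Prefix: auto-
Example: autofocus (auto- + focus)
Meaning = self


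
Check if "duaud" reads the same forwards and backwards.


Word: "duaud"
Reversed: "duaud"
Forward == Backward? duaud == duaud
Palindrome = Yes


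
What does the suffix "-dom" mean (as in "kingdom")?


Suffix: -dom
Example: kingdom (king + -dom)
Meaning = state / realm


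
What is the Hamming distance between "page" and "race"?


Comparing character by character (same length = 4):
  Pos 0: 'p' vs 'r' !=
  Pos 1: 'a' vs 'a' =
  Pos 2: 'g' vs 'c' !=
  Pos 3: 'e' vs 'e' =
Hamming distance = 2


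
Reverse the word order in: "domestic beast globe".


Original: "domestic beast globe"
Words (1..n): domestic | beast | globe
Reversed (n..1): globe | beast | domestic
Result = "globe beast domestic"


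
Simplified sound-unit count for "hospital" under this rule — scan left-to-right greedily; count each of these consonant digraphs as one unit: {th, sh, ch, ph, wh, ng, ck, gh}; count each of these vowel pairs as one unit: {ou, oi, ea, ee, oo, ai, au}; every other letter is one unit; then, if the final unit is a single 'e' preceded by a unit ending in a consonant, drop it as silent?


Word: "hospital" (8 letters)
Left-to-right scan:
  1. 'h' (letter)
  2. 'o' (letter)
  3. 's' (letter)
  4. 'p' (letter)
  5. 'i' (letter)
  6. 't' (letter)
  7. 'a' (letter)
  8. 'l' (letter)
Units from scan: 8
Sound units = 8 units


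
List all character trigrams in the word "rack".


Word: "rack" (length 4)
Number of trigrams = 4 - 3 + 1 = 2
  Position 0: "rac"
  Position 1: "ack"
Trigrams = "rac", "ack"


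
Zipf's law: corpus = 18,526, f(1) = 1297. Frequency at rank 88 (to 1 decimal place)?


Zipf's law: f(r) = f(1) / r
f(1) = 1297
f(88) = 1297 / 88
= 14.7 occurrences


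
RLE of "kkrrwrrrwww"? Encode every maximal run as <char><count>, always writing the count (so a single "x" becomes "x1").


String: "kkrrwrrrwww"
Scanning for consecutive runs:
  'k' x 2
  'r' x 2
  'w' x 1
  'r' x 3
  'w' x 3
RLE = "k2r2w1r3w3"


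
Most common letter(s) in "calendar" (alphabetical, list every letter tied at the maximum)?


Word: "calendar"
Letter counts:
  'a': 2
  'c': 1
  'd': 1
  'e': 1
  'l': 1
  'n': 1
  'r': 1
Maximum count = 2
Most frequent = 'a' (2 times each)


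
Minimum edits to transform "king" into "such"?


Word 1: "king" (length 4)
Word 2: "such" (length 4)
One optimal edit sequence (insert/delete/substitute each cost 1):
  1. substitute 'k' -> 's'  (+1)
  2. substitute 'i' -> 'u'  (+1)
  3. substitute 'n' -> 'c'  (+1)
  4. substitute 'g' -> 'h'  (+1)
Total edit operations: 4
Edit distance = 4


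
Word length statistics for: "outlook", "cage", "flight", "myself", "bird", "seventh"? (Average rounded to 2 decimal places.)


Lengths: "outlook"=7, "cage"=4, "flight"=6, "myself"=6, "bird"=4, "seventh"=7
Sum = 34, Count = 6
Average = 34/6 = 5.67
= avg=5.67, min=4, max=7


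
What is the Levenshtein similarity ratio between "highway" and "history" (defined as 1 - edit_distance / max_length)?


Word 1: "highway" (length 7)
Word 2: "history" (length 7)
One optimal edit sequence:
  1. keep 'h'
  2. keep 'i'
  3. substitute 'g' -> 's'  (+1)
  4. substitute 'h' -> 't'  (+1)
  5. substitute 'w' -> 'o'  (+1)
  6. substitute 'a' -> 'r'  (+1)
  7. keep 'y'
Edit distance = 4
Max length = max(7, 7) = 7
Similarity = 1 - 4/7
= 0.4286


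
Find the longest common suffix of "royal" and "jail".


Word 1: "royal"
Word 2: "jail"
Comparing from end:
  Pos -1: 'l' == 'l'
  Pos -2: 'a' != 'i' (stop)
LCS = "l" (length 1)


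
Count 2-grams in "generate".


Word: "generate" (length 8)
Number of 2-grams = length - 2 + 1 = 8 - 2 + 1
= 7


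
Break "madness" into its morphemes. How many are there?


Word: "madness"
Morphemes: mad + -ness
Each morpheme carries meaning
= 2 morphemes


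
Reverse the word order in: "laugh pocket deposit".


Original: "laugh pocket deposit"
Words (1..n): laugh | pocket | deposit
Reversed (n..1): deposit | pocket | laugh
Result = "deposit pocket laugh"


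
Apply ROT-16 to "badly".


Word: "badly"
Shift: 16
Each letter → (letter + shift) mod 26:
  'b' (1) + 16 = 17 → 'r'
  'a' (0) + 16 = 16 → 'q'
  'd' (3) + 16 = 19 → 't'
  'l' (11) + 16 = 1 → 'b'
  'y' (24) + 16 = 14 → 'o'
Result = "rqtbo"


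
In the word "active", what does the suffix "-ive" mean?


Suffix: -ive
Example: active = act + -ive
Meaning = tending to


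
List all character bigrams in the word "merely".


Word: "merely" (length 6)
Number of bigrams = 6 - 2 + 1 = 5
  Position 0: "me"
  Position 1: "er"
  Position 2: "re"
  Position 3: "el"
  Position 4: "ly"
Bigrams = "me", "er", "re", "el", "ly"


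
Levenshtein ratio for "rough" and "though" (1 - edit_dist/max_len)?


Word 1: "rough" (length 5)
Word 2: "though" (length 6)
One optimal edit sequence:
  1. insert 't'  (+1)
  2. substitute 'r' -> 'h'  (+1)
  3. keep 'o'
  4. keep 'u'
  5. keep 'g'
  6. keep 'h'
Edit distance = 2
Max length = max(5, 6) = 6
Similarity = 1 - 2/6
= 0.6667


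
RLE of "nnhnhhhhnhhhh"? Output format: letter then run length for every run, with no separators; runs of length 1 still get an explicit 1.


String: "nnhnhhhhnhhhh"
Scanning for consecutive runs:
  'n' x 2
  'h' x 1
  'n' x 1
  'h' x 4
  'n' x 1
  'h' x 4
RLE = "n2h1n1h4n1h4"


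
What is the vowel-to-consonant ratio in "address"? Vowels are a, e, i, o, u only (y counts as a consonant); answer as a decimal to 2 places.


Word: "address"
Vowels (a,e,i,o,u): 2
Consonants: 5
Ratio = 2/5
= 0.40


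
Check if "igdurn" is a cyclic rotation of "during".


Word: "during", Candidate: "igdurn"
Method: check if candidate is substring of word+word
"duringduring" contains "igdurn"? No
Is rotation = No


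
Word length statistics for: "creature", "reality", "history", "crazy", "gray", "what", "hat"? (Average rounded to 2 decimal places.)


Lengths: "creature"=8, "reality"=7, "history"=7, "crazy"=5, "gray"=4, "what"=4, "hat"=3
Sum = 38, Count = 7
Average = 38/7 = 5.43
= avg=5.43, min=3, max=8


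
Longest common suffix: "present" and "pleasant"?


Word 1: "present"
Word 2: "pleasant"
Comparing from end:
  Pos -1: 't' == 't'
  Pos -2: 'n' == 'n'
  Pos -3: 'e' != 'a' (stop)
LCS = "nt" (length 2)


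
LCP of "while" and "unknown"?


Word 1: "while"
Word 2: "unknown"
Comparing from start:
  Pos 0: 'w' != 'u' (stop)
LCP = "" (length 0)


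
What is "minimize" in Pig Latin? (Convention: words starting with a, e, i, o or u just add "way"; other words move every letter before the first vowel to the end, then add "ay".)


Word: "minimize"
Starts with consonant(s) → move to end, add 'ay'
Consonant cluster: "m"
Pig Latin = "inimizemay"


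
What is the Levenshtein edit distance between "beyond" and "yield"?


Word 1: "beyond" (length 6)
Word 2: "yield" (length 5)
One optimal edit sequence (insert/delete/substitute each cost 1):
  1. delete 'b'  (+1)
  2. substitute 'e' -> 'y'  (+1)
  3. substitute 'y' -> 'i'  (+1)
  4. substitute 'o' -> 'e'  (+1)
  5. substitute 'n' -> 'l'  (+1)
  6. keep 'd'
Total edit operations: 5
Edit distance = 5


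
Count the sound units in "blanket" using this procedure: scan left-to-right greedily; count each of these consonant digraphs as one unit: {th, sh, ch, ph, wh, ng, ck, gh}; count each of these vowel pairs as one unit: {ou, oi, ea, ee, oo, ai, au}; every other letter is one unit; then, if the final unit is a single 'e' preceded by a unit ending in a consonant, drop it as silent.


Word: "blanket" (7 letters)
Left-to-right scan:
  [1] 'b' (letter)
  [2] 'l' (letter)
  [3] 'a' (letter)
  [4] 'n' (letter)
  [5] 'k' (letter)
  [6] 'e' (letter)
  [7] 't' (letter)
Units from scan: 7
Sound units = 7 units


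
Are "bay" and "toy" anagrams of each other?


Word 1: "bay" → sorted: aby
Word 2: "toy" → sorted: oty
Same letters? aby != oty
Anagram = No


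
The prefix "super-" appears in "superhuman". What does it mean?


Prefix: super-
As in: superhuman -> super- + human
Meaning = above / beyond


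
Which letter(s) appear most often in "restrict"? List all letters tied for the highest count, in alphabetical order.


Word: "restrict"
Letter counts:
  'c': 1
  'e': 1
  'i': 1
  'r': 2
  's': 1
  't': 2
Maximum count = 2
Most frequent = 'r', 't' (2 times each)


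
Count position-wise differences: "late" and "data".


Comparing character by character (same length = 4):
  Pos 0: 'l' vs 'd' !=
  Pos 1: 'a' vs 'a' =
  Pos 2: 't' vs 't' =
  Pos 3: 'e' vs 'a' !=
Hamming distance = 2


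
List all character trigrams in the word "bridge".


Word: "bridge" (length 6)
Number of trigrams = 6 - 3 + 1 = 4
  Position 0: "bri"
  Position 1: "rid"
  Position 2: "idg"
  Position 3: "dge"
Trigrams = "bri", "rid", "idg", "dge"


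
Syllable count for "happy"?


Word: "happy"
Syllable breakdown: hap · py
Counting: 2 parts
= 2 syllables


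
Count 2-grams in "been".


Word: "been" (length 4)
Number of 2-grams = length - 2 + 1 = 4 - 2 + 1
= 3


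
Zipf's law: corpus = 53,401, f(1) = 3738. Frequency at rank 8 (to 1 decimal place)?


Zipf's law: f(r) = f(1) / r
f(1) = 3738
f(8) = 3738 / 8
= 467.3 occurrences


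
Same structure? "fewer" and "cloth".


Pattern of "fewer": [0, 1, 2, 1, 3]
Pattern of "cloth": [0, 1, 2, 3, 4]
Patterns do not match
Same pattern = No


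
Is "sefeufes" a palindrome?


Word: "sefeufes"
Reversed: "sefuefes"
Forward == Backward? sefeufes != sefuefes
Palindrome = No


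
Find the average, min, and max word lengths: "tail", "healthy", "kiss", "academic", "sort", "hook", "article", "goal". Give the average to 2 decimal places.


Lengths: "tail"=4, "healthy"=7, "kiss"=4, "academic"=8, "sort"=4, "hook"=4, "article"=7, "goal"=4
Sum = 42, Count = 8
Average = 42/8 = 5.25
= avg=5.25, min=4, max=8


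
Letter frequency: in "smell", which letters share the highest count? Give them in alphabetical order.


Word: "smell"
Letter counts:
  'e': 1
  'l': 2
  'm': 1
  's': 1
Maximum count = 2
Most frequent = 'l' (2 times each)


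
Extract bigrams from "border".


Word: "border" (length 6)
Number of bigrams = 6 - 2 + 1 = 5
  Position 0: "bo"
  Position 1: "or"
  Position 2: "rd"
  Position 3: "de"
  Position 4: "er"
Bigrams = "bo", "or", "rd", "de", "er"


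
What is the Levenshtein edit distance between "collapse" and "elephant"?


Word 1: "collapse" (length 8)
Word 2: "elephant" (length 8)
One optimal edit sequence (insert/delete/substitute each cost 1):
  1. substitute 'c' -> 'e'  (+1)
  2. substitute 'o' -> 'l'  (+1)
  3. substitute 'l' -> 'e'  (+1)
  4. substitute 'l' -> 'p'  (+1)
  5. substitute 'a' -> 'h'  (+1)
  6. substitute 'p' -> 'a'  (+1)
  7. substitute 's' -> 'n'  (+1)
  8. substitute 'e' -> 't'  (+1)
Total edit operations: 8
Edit distance = 8


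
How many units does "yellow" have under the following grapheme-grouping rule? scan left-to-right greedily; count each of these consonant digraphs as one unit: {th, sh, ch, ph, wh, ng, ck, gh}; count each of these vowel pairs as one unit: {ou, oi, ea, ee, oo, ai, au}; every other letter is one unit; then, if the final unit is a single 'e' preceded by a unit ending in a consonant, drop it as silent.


Word: "yellow" (6 letters)
Left-to-right scan:
  (1) 'y' (letter)
  (2) 'e' (letter)
  (3) 'l' (letter)
  (4) 'l' (letter)
  (5) 'o' (letter)
  (6) 'w' (letter)
Units from scan: 6
Sound units = 6 units


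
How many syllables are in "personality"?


Word: "personality"
Syllable breakdown: per-son-al-i-ty
Counting: 5 parts
= 5 syllables


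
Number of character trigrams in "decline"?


Word: "decline" (length 7)
Number of 3-grams = length - 3 + 1 = 7 - 3 + 1
= 5


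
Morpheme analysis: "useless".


Word: "useless"
Morphemes: use / -less
Each morpheme carries meaning
= 2 morphemes


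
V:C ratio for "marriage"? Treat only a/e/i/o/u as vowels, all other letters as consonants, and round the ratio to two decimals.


Word: "marriage"
Vowels (a,e,i,o,u): 4
Consonants: 4
Ratio = 4/4
= 1.00


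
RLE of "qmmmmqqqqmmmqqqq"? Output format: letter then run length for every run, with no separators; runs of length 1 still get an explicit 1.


String: "qmmmmqqqqmmmqqqq"
Scanning for consecutive runs:
  'q' x 1
  'm' x 4
  'q' x 4
  'm' x 3
  'q' x 4
RLE = "q1m4q4m3q4"


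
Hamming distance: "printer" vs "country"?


Comparing character by character (same length = 7):
  Pos 0: 'p' vs 'c' !=
  Pos 1: 'r' vs 'o' !=
  Pos 2: 'i' vs 'u' !=
  Pos 3: 'n' vs 'n' =
  Pos 4: 't' vs 't' =
  Pos 5: 'e' vs 'r' !=
  Pos 6: 'r' vs 'y' !=
Hamming distance = 5


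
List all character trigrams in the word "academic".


Word: "academic" (length 8)
Number of trigrams = 8 - 3 + 1 = 6
  Position 0: "aca"
  Position 1: "cad"
  Position 2: "ade"
  Position 3: "dem"
  Position 4: "emi"
  Position 5: "mic"
Trigrams = "aca", "cad", "ade", "dem", "emi", "mic"


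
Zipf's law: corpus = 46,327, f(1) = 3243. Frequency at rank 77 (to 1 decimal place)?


Zipf's law: f(r) = f(1) / r
f(1) = 3243
f(77) = 3243 / 77
= 42.1 occurrences


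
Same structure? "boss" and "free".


Pattern of "boss": [0, 1, 2, 2]
Pattern of "free": [0, 1, 2, 2]
Patterns match
Same pattern = Yes


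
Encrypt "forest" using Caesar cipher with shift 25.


Word: "forest"
Shift: 25
Each letter → (letter + shift) mod 26:
  'f' (5) + 25 = 4 → 'e'
  'o' (14) + 25 = 13 → 'n'
  'r' (17) + 25 = 16 → 'q'
  'e' (4) + 25 = 3 → 'd'
  's' (18) + 25 = 17 → 'r'
  't' (19) + 25 = 18 → 's'
Result = "enqdrs"


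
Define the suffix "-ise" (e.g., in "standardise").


Suffix: -ise
Example: standardise (standard + -ise)
Meaning = to make
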